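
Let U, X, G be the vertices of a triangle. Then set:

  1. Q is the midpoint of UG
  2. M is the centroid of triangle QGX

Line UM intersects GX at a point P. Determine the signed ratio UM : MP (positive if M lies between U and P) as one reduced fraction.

Assign U = (0, 0), X = (1, 0), G = (0, 1) — the answer is frame-independent, so this choice is without loss of generality.
1. Q is the midpoint of UG ⇒ Q = (0, 1/2)
2. M is the centroid of triangle QGX ⇒ M = (1/3, 1/2)
line UM meets GX at P = (2/5, 3/5)
M = U + t·(P−U) with t = 5/6, so UM:MP = 5/6:1/6

UM:MP = 5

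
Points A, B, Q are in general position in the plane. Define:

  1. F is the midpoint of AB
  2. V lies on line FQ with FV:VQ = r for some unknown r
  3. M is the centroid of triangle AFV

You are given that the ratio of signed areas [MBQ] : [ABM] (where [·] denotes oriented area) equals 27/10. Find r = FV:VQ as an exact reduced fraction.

r = 5/3

Assign A = (0, 0), B = (1, 0), Q = (0, 1) — the answer is frame-independent, so this choice is without loss of generality.
1. F is the midpoint of AB ⇒ F = (1/2, 0)
2. With FV:VQ = r, write λ = r/(r+1) so V = F + λ·(Q−F); V is affine-linear in λ
3. M is the centroid of triangle AFV ⇒ M is an affine combination of earlier points and hence also affine-linear in λ
Every point depending on V is an affine combination of V and λ-independent points, so each such coordinate is linear in λ; the λ² term in each signed area is a multiple of (Q−F)×(Q−F) = 0, so 2·[MBQ] and 2·[ABM] are each linear in λ. Evaluating at λ=0 and λ=1:
  2·[MBQ] = -1/6·λ + 2/3,   2·[ABM] = 1/3·λ
So [MBQ]:[ABM] = (-1/6·λ + 2/3) / (1/3·λ). Setting this equal to 27/10:
  -1/6·λ + 2/3 = 27/10·(1/3·λ)  ⇒  λ = 5/8
Then r = λ/(1−λ) = (5/8)/(3/8) = 5/3. Check: with r = 5/3, V = (3/16, 5/8) and [MBQ]:[ABM] = 27/10 as required.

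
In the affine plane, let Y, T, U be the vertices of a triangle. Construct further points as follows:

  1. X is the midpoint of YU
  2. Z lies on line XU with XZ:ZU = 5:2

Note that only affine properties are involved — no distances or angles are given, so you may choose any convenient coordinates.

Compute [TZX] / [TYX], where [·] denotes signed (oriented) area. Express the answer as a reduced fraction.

[TZX]:[TYX] = -5/7

Work in coordinates with Y = (0, 0), T = (1, 0), U = (0, 1).
1. X is the midpoint of YU ⇒ X = (0, 1/2)
2. Z lies on line XU with XZ:ZU = 5:2 ⇒ Z = (0, 6/7)
2·[TZX] = 5/14, 2·[TYX] = -1/2
[TZX]:[TYX] = 5/14:-1/2 = -5/7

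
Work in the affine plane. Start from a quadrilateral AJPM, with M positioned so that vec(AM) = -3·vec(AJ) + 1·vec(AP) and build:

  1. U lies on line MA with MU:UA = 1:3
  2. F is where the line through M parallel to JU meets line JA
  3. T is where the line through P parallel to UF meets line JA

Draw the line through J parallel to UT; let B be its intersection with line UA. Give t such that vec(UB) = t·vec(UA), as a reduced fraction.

Assign A = (0, 0), J = (1, 0), P = (0, 1), M = (-3, 1) — the answer is frame-independent, so this choice is without loss of generality.
1. U lies on line MA with MU:UA = 1:3 ⇒ U = (-9/4, 3/4)
2. F is where the line through M parallel to JU meets line JA ⇒ F = (4/3, 0)
3. T is where the line through P parallel to UF meets line JA ⇒ T = (43/9, 0)
through J parallel to UT: direction (253/36, -3/4); meets UA at B = (-81/172, 27/172)
B = U + t·(A−U) with t = 34/43

t = 34/43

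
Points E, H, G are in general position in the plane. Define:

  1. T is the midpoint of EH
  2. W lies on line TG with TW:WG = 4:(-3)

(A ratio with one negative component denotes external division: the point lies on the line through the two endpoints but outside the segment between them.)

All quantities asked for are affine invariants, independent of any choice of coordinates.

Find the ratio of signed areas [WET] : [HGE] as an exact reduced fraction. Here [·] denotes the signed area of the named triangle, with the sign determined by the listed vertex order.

[WET]:[HGE] = 2

Set E = (0, 0), H = (1, 0), G = (0, 1); any affine frame gives the same invariant.
1. T is the midpoint of EH ⇒ T = (1/2, 0)
2. W lies on line TG with TW:WG = 4:(-3) ⇒ W = (-3/2, 4)
2·[WET] = 2, 2·[HGE] = 1
[WET]:[HGE] = 2:1 = 2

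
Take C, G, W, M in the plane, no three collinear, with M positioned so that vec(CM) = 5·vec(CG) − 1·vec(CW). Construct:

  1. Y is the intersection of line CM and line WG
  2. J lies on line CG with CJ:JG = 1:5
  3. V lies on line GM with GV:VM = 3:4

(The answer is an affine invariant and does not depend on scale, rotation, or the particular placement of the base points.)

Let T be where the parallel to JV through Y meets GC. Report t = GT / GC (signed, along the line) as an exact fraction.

t = 89/72

Set C = (0, 0), G = (1, 0), W = (0, 1), M = (5, -1); any affine frame gives the same invariant.
1. Y is the intersection of line CM and line WG ⇒ Y = (5/4, -1/4)
2. J lies on line CG with CJ:JG = 1:5 ⇒ J = (1/6, 0)
3. V lies on line GM with GV:VM = 3:4 ⇒ V = (19/7, -3/7)
through Y parallel to JV: direction (107/42, -3/7); meets GC at T = (-17/72, 0)
T = G + t·(C−G) with t = 89/72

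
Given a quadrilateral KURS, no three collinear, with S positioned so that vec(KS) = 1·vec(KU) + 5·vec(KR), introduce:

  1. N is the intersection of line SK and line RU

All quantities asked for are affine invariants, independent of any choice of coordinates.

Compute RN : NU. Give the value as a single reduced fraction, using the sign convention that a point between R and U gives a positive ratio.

RN:NU = 1/5

Work in coordinates with K = (0, 0), U = (1, 0), R = (0, 1), S = (1, 5).
1. N is the intersection of line SK and line RU ⇒ N = (1/6, 5/6)
N = R + t·(U−R) with t = 1/6, so RN:NU = t:(1−t) = 1/6:5/6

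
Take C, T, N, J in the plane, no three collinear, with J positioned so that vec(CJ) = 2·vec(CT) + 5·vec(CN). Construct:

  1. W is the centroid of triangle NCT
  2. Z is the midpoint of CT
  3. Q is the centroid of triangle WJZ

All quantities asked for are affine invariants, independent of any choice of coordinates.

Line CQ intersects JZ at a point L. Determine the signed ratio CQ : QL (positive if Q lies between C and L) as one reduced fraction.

CQ:QL = 37/8

Set C = (0, 0), T = (1, 0), N = (0, 1), J = (2, 5); any affine frame gives the same invariant.
1. W is the centroid of triangle NCT ⇒ W = (1/3, 1/3)
2. Z is the midpoint of CT ⇒ Z = (1/2, 0)
3. Q is the centroid of triangle WJZ ⇒ Q = (17/18, 16/9)
line CQ meets JZ at L = (85/74, 80/37)
Q = C + t·(L−C) with t = 37/45, so CQ:QL = 37/45:8/45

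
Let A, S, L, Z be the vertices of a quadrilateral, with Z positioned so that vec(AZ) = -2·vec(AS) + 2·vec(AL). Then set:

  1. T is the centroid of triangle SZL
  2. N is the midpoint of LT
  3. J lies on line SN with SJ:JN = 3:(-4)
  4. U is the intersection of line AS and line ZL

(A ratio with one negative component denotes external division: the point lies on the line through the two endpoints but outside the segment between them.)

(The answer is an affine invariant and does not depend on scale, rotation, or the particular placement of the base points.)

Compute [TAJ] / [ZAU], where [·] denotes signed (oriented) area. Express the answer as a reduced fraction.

[TAJ]:[ZAU] = 7/8

Assign A = (0, 0), S = (1, 0), L = (0, 1), Z = (-2, 2) — the answer is frame-independent, so this choice is without loss of generality.
1. T is the centroid of triangle SZL ⇒ T = (-1/3, 1)
2. N is the midpoint of LT ⇒ N = (-1/6, 1)
3. J lies on line SN with SJ:JN = 3:(-4) ⇒ J = (9/2, -3)
4. U is the intersection of line AS and line ZL ⇒ U = (2, 0)
2·[TAJ] = 7/2, 2·[ZAU] = 4
[TAJ]:[ZAU] = 7/2:4 = 7/8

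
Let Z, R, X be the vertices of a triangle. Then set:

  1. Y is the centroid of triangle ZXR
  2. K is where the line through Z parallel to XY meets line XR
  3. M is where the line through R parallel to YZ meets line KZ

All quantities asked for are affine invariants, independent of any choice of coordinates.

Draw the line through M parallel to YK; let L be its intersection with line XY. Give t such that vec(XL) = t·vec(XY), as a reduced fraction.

t = 5

Work in coordinates with Z = (0, 0), R = (1, 0), X = (0, 1).
1. Y is the centroid of triangle ZXR ⇒ Y = (1/3, 1/3)
2. K is where the line through Z parallel to XY meets line XR ⇒ K = (-1, 2)
3. M is where the line through R parallel to YZ meets line KZ ⇒ M = (1/3, -2/3)
through M parallel to YK: direction (-4/3, 5/3); meets XY at L = (5/3, -7/3)
L = X + t·(Y−X) with t = 5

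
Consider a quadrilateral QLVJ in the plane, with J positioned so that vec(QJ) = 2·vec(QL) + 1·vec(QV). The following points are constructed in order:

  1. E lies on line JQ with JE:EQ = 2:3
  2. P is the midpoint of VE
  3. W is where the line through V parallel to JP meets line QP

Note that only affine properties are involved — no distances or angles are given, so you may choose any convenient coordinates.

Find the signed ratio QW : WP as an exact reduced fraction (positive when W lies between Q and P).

Set Q = (0, 0), L = (1, 0), V = (0, 1), J = (2, 1); any affine frame gives the same invariant.
1. E lies on line JQ with JE:EQ = 2:3 ⇒ E = (6/5, 3/5)
2. P is the midpoint of VE ⇒ P = (3/5, 4/5)
3. W is where the line through V parallel to JP meets line QP ⇒ W = (21/25, 28/25)
W = Q + t·(P−Q) with t = 7/5, so QW:WP = t:(1−t) = 7/5:-2/5

QW:WP = -7/2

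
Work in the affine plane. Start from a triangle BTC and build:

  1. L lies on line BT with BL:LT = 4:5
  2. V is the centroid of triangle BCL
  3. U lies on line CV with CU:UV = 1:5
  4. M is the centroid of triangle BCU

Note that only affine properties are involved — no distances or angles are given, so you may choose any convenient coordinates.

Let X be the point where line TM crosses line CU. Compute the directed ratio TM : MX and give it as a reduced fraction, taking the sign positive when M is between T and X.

Assign B = (0, 0), T = (1, 0), C = (0, 1) — the answer is frame-independent, so this choice is without loss of generality.
1. L lies on line BT with BL:LT = 4:5 ⇒ L = (4/9, 0)
2. V is the centroid of triangle BCL ⇒ V = (4/27, 1/3)
3. U lies on line CV with CU:UV = 1:5 ⇒ U = (2/81, 8/9)
4. M is the centroid of triangle BCU ⇒ M = (2/243, 17/27)
line TM meets CU at X = (176/1863, 119/207)
M = T + t·(X−T) with t = 23/21, so TM:MX = 23/21:-2/21

TM:MX = -23/2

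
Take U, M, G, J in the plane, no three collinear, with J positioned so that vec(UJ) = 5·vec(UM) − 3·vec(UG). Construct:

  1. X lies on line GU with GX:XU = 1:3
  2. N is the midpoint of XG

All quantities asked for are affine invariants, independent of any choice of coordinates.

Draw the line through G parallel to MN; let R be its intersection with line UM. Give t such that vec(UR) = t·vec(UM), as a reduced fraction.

Work in coordinates with U = (0, 0), M = (1, 0), G = (0, 1), J = (5, -3).
1. X lies on line GU with GX:XU = 1:3 ⇒ X = (0, 3/4)
2. N is the midpoint of XG ⇒ N = (0, 7/8)
through G parallel to MN: direction (-1, 7/8); meets UM at R = (8/7, 0)
R = U + t·(M−U) with t = 8/7

t = 8/7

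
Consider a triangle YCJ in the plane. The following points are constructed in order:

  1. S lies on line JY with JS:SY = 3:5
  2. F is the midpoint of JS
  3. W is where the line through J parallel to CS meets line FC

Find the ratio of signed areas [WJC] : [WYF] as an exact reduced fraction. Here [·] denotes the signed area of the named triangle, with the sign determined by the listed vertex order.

[WJC]:[WYF] = -6/13

Work in coordinates with Y = (0, 0), C = (1, 0), J = (0, 1).
1. S lies on line JY with JS:SY = 3:5 ⇒ S = (0, 5/8)
2. F is the midpoint of JS ⇒ F = (0, 13/16)
3. W is where the line through J parallel to CS meets line FC ⇒ W = (-1, 13/8)
2·[WJC] = -3/8, 2·[WYF] = 13/16
[WJC]:[WYF] = -3/8:13/16 = -6/13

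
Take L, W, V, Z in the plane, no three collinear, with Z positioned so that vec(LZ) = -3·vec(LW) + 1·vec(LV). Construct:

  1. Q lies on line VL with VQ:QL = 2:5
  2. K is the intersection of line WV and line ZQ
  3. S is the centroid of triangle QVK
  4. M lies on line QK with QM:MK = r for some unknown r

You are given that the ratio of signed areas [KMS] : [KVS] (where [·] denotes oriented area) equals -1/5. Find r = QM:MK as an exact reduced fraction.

r = 4

Set L = (0, 0), W = (1, 0), V = (0, 1), Z = (-3, 1); any affine frame gives the same invariant.
1. Q lies on line VL with VQ:QL = 2:5 ⇒ Q = (0, 5/7)
2. K is the intersection of line WV and line ZQ ⇒ K = (6/19, 13/19)
3. S is the centroid of triangle QVK ⇒ S = (2/19, 319/399)
4. With QM:MK = r, write λ = r/(r+1) so M = Q + λ·(K−Q); M is affine-linear in λ
Every point depending on M is an affine combination of M and λ-independent points, so each such coordinate is linear in λ; the λ² term in each signed area is a multiple of (K−Q)×(K−Q) = 0, so 2·[KMS] and 2·[KVS] are each linear in λ. Evaluating at λ=0 and λ=1:
  2·[KMS] = 4/133·λ − 4/133,   2·[KVS] = 4/133
So [KMS]:[KVS] = (4/133·λ − 4/133) / (4/133). Setting this equal to -1/5:
  4/133·λ − 4/133 = -1/5·(4/133)  ⇒  λ = 4/5
Then r = λ/(1−λ) = (4/5)/(1/5) = 4. Check: with r = 4, M = (24/95, 459/665) and [KMS]:[KVS] = -1/5 as required.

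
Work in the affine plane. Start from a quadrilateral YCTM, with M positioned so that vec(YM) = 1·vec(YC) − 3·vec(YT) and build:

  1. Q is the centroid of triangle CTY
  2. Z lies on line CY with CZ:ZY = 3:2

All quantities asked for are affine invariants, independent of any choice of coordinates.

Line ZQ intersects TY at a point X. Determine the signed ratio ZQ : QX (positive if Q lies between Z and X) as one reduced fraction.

Choose coordinates Y = (0, 0), C = (1, 0), T = (0, 1), M = (1, -3).
1. Q is the centroid of triangle CTY ⇒ Q = (1/3, 1/3)
2. Z lies on line CY with CZ:ZY = 3:2 ⇒ Z = (2/5, 0)
line ZQ meets TY at X = (0, 2)
Q = Z + t·(X−Z) with t = 1/6, so ZQ:QX = 1/6:5/6

ZQ:QX = 1/5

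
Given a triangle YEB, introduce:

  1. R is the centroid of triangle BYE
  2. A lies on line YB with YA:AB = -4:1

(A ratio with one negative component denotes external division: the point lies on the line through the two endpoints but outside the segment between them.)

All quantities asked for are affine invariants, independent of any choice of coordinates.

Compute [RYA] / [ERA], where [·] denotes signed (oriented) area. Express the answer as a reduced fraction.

[RYA]:[ERA] = 4/5

Set Y = (0, 0), E = (1, 0), B = (0, 1); any affine frame gives the same invariant.
1. R is the centroid of triangle BYE ⇒ R = (1/3, 1/3)
2. A lies on line YB with YA:AB = -4:1 ⇒ A = (0, 4/3)
2·[RYA] = -4/9, 2·[ERA] = -5/9
[RYA]:[ERA] = -4/9:-5/9 = 4/5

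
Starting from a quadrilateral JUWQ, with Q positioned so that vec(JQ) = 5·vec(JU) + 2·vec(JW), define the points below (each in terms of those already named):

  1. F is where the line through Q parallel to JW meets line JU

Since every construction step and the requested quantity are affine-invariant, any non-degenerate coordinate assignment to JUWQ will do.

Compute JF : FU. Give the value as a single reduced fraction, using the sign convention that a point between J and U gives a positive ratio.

Work in coordinates with J = (0, 0), U = (1, 0), W = (0, 1), Q = (5, 2).
1. F is where the line through Q parallel to JW meets line JU ⇒ F = (5, 0)
F = J + t·(U−J) with t = 5, so JF:FU = t:(1−t) = 5:-4

JF:FU = -5/4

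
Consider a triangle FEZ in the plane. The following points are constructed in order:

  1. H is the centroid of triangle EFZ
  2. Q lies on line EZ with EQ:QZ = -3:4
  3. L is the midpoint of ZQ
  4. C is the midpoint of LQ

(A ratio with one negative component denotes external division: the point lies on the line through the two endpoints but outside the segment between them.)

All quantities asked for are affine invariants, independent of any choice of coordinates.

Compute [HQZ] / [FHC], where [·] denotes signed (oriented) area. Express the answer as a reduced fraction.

[HQZ]:[FHC] = -4/5

Assign F = (0, 0), E = (1, 0), Z = (0, 1) — the answer is frame-independent, so this choice is without loss of generality.
1. H is the centroid of triangle EFZ ⇒ H = (1/3, 1/3)
2. Q lies on line EZ with EQ:QZ = -3:4 ⇒ Q = (4, -3)
3. L is the midpoint of ZQ ⇒ L = (2, -1)
4. C is the midpoint of LQ ⇒ C = (3, -2)
2·[HQZ] = 4/3, 2·[FHC] = -5/3
[HQZ]:[FHC] = 4/3:-5/3 = -4/5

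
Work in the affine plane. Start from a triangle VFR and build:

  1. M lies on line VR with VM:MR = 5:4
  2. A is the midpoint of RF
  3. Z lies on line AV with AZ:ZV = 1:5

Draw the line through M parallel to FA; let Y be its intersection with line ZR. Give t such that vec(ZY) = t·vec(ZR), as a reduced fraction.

Set V = (0, 0), F = (1, 0), R = (0, 1); any affine frame gives the same invariant.
1. M lies on line VR with VM:MR = 5:4 ⇒ M = (0, 5/9)
2. A is the midpoint of RF ⇒ A = (1/2, 1/2)
3. Z lies on line AV with AZ:ZV = 1:5 ⇒ Z = (5/12, 5/12)
through M parallel to FA: direction (-1/2, 1/2); meets ZR at Y = (10/9, -5/9)
Y = Z + t·(R−Z) with t = -5/3

t = -5/3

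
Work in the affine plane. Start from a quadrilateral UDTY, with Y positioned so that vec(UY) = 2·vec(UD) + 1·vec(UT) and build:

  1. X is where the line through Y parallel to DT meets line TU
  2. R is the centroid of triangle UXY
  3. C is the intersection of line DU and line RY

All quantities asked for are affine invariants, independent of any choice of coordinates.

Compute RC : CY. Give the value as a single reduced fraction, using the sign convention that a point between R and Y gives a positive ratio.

RC:CY = -4/3

Choose coordinates U = (0, 0), D = (1, 0), T = (0, 1), Y = (2, 1).
1. X is where the line through Y parallel to DT meets line TU ⇒ X = (0, 3)
2. R is the centroid of triangle UXY ⇒ R = (2/3, 4/3)
3. C is the intersection of line DU and line RY ⇒ C = (6, 0)
C = R + t·(Y−R) with t = 4, so RC:CY = t:(1−t) = 4:-3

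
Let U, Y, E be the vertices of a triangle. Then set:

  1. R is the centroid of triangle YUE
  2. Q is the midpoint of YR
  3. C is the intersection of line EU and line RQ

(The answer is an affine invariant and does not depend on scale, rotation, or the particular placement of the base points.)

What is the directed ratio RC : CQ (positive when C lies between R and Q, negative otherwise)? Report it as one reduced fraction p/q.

RC:CQ = -1/2

Work in coordinates with U = (0, 0), Y = (1, 0), E = (0, 1).
1. R is the centroid of triangle YUE ⇒ R = (1/3, 1/3)
2. Q is the midpoint of YR ⇒ Q = (2/3, 1/6)
3. C is the intersection of line EU and line RQ ⇒ C = (0, 1/2)
C = R + t·(Q−R) with t = -1, so RC:CQ = t:(1−t) = -1:2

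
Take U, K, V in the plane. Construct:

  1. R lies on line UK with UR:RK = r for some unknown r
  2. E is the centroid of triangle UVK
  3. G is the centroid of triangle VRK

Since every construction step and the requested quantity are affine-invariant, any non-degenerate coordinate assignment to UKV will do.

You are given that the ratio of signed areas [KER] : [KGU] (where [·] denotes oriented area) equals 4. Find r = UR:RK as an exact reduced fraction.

Assign U = (0, 0), K = (1, 0), V = (0, 1) — the answer is frame-independent, so this choice is without loss of generality.
1. With UR:RK = r, write λ = r/(r+1) so R = U + λ·(K−U); R is affine-linear in λ
2. E is the centroid of triangle UVK ⇒ E = (1/3, 1/3)
3. G is the centroid of triangle VRK ⇒ G is an affine combination of earlier points and hence also affine-linear in λ
Every point depending on R is an affine combination of R and λ-independent points, so each such coordinate is linear in λ; the λ² term in each signed area is a multiple of (K−U)×(K−U) = 0, so 2·[KER] and 2·[KGU] are each linear in λ. Evaluating at λ=0 and λ=1:
  2·[KER] = -1/3·λ + 1/3,   2·[KGU] = 1/3
So [KER]:[KGU] = (-1/3·λ + 1/3) / (1/3). Setting this equal to 4:
  -1/3·λ + 1/3 = 4·(1/3)  ⇒  λ = -3
Then r = λ/(1−λ) = (-3)/(4) = -3/4. Check: with r = -3/4, R = (-3, 0) and [KER]:[KGU] = 4 as required.

r = -3/4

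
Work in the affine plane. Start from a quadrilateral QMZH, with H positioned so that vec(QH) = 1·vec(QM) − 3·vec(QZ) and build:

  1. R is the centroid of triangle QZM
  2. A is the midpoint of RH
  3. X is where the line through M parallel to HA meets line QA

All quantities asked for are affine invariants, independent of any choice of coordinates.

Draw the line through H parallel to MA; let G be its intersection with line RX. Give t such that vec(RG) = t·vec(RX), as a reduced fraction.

Set Q = (0, 0), M = (1, 0), Z = (0, 1), H = (1, -3); any affine frame gives the same invariant.
1. R is the centroid of triangle QZM ⇒ R = (1/3, 1/3)
2. A is the midpoint of RH ⇒ A = (2/3, -4/3)
3. X is where the line through M parallel to HA meets line QA ⇒ X = (5/3, -10/3)
through H parallel to MA: direction (-1/3, -4/3); meets RX at G = (11/9, -19/9)
G = R + t·(X−R) with t = 2/3

t = 2/3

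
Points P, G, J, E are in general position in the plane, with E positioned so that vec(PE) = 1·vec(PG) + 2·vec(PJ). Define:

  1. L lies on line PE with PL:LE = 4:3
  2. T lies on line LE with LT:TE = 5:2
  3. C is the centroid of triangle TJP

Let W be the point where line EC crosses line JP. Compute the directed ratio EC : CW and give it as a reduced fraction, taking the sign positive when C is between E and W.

EC:CW = 104/43

Work in coordinates with P = (0, 0), G = (1, 0), J = (0, 1), E = (1, 2).
1. L lies on line PE with PL:LE = 4:3 ⇒ L = (4/7, 8/7)
2. T lies on line LE with LT:TE = 5:2 ⇒ T = (43/49, 86/49)
3. C is the centroid of triangle TJP ⇒ C = (43/147, 45/49)
line EC meets JP at W = (0, 49/104)
C = E + t·(W−E) with t = 104/147, so EC:CW = 104/147:43/147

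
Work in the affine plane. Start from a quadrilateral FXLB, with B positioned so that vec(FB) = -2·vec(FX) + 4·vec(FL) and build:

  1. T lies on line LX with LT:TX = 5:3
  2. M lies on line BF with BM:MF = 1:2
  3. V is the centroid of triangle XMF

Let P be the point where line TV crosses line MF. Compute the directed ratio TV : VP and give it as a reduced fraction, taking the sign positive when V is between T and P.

Set F = (0, 0), X = (1, 0), L = (0, 1), B = (-2, 4); any affine frame gives the same invariant.
1. T lies on line LX with LT:TX = 5:3 ⇒ T = (5/8, 3/8)
2. M lies on line BF with BM:MF = 1:2 ⇒ M = (-4/3, 8/3)
3. V is the centroid of triangle XMF ⇒ V = (-1/9, 8/9)
line TV meets MF at P = (-43/69, 86/69)
V = T + t·(P−T) with t = 23/39, so TV:VP = 23/39:16/39

TV:VP = 23/16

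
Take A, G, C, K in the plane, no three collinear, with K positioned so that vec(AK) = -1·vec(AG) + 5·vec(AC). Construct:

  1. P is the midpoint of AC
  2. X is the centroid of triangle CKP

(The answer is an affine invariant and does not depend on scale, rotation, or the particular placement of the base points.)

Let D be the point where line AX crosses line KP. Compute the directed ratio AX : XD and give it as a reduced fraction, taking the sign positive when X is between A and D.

Assign A = (0, 0), G = (1, 0), C = (0, 1), K = (-1, 5) — the answer is frame-independent, so this choice is without loss of generality.
1. P is the midpoint of AC ⇒ P = (0, 1/2)
2. X is the centroid of triangle CKP ⇒ X = (-1/3, 13/6)
line AX meets KP at D = (-1/4, 13/8)
X = A + t·(D−A) with t = 4/3, so AX:XD = 4/3:-1/3

AX:XD = -4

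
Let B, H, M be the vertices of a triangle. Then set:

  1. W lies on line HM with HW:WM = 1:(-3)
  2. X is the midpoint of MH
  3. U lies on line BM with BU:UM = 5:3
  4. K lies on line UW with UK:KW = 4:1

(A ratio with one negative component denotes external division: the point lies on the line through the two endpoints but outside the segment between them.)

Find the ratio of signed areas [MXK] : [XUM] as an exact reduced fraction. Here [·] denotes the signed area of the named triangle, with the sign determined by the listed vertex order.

[MXK]:[XUM] = 1/5

Assign B = (0, 0), H = (1, 0), M = (0, 1) — the answer is frame-independent, so this choice is without loss of generality.
1. W lies on line HM with HW:WM = 1:(-3) ⇒ W = (3/2, -1/2)
2. X is the midpoint of MH ⇒ X = (1/2, 1/2)
3. U lies on line BM with BU:UM = 5:3 ⇒ U = (0, 5/8)
4. K lies on line UW with UK:KW = 4:1 ⇒ K = (6/5, -11/40)
2·[MXK] = -3/80, 2·[XUM] = -3/16
[MXK]:[XUM] = -3/80:-3/16 = 1/5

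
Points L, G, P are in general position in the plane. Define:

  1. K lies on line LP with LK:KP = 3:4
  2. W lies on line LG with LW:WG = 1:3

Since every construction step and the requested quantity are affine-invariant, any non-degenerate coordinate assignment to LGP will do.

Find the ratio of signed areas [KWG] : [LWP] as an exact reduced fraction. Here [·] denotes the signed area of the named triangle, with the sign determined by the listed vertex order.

Set L = (0, 0), G = (1, 0), P = (0, 1); any affine frame gives the same invariant.
1. K lies on line LP with LK:KP = 3:4 ⇒ K = (0, 3/7)
2. W lies on line LG with LW:WG = 1:3 ⇒ W = (1/4, 0)
2·[KWG] = 9/28, 2·[LWP] = 1/4
[KWG]:[LWP] = 9/28:1/4 = 9/7

[KWG]:[LWP] = 9/7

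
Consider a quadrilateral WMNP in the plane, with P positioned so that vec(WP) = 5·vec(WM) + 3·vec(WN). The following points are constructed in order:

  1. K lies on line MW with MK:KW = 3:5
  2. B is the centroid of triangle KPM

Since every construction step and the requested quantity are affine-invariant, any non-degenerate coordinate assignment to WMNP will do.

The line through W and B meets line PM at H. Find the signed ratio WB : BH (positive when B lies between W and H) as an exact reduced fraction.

Choose coordinates W = (0, 0), M = (1, 0), N = (0, 1), P = (5, 3).
1. K lies on line MW with MK:KW = 3:5 ⇒ K = (5/8, 0)
2. B is the centroid of triangle KPM ⇒ B = (53/24, 1)
line WB meets PM at H = (53/21, 8/7)
B = W + t·(H−W) with t = 7/8, so WB:BH = 7/8:1/8

WB:BH = 7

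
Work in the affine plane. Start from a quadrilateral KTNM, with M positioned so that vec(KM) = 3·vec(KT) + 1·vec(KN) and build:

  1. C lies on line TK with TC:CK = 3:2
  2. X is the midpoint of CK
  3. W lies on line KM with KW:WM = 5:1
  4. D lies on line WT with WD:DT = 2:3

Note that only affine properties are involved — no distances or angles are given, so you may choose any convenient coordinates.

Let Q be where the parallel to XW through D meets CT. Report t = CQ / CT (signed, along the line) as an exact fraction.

t = 1/5

Set K = (0, 0), T = (1, 0), N = (0, 1), M = (3, 1); any affine frame gives the same invariant.
1. C lies on line TK with TC:CK = 3:2 ⇒ C = (2/5, 0)
2. X is the midpoint of CK ⇒ X = (1/5, 0)
3. W lies on line KM with KW:WM = 5:1 ⇒ W = (5/2, 5/6)
4. D lies on line WT with WD:DT = 2:3 ⇒ D = (19/10, 1/2)
through D parallel to XW: direction (23/10, 5/6); meets CT at Q = (13/25, 0)
Q = C + t·(T−C) with t = 1/5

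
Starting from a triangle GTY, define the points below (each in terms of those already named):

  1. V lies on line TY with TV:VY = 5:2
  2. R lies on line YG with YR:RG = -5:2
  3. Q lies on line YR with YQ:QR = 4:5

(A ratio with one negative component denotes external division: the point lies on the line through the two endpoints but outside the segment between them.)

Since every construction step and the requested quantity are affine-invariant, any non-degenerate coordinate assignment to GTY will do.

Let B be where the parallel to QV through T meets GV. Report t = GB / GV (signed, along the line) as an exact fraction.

Set G = (0, 0), T = (1, 0), Y = (0, 1); any affine frame gives the same invariant.
1. V lies on line TY with TV:VY = 5:2 ⇒ V = (2/7, 5/7)
2. R lies on line YG with YR:RG = -5:2 ⇒ R = (0, -2/3)
3. Q lies on line YR with YQ:QR = 4:5 ⇒ Q = (0, 7/27)
through T parallel to QV: direction (2/7, 86/189); meets GV at B = (-86/49, -215/49)
B = G + t·(V−G) with t = -43/7

t = -43/7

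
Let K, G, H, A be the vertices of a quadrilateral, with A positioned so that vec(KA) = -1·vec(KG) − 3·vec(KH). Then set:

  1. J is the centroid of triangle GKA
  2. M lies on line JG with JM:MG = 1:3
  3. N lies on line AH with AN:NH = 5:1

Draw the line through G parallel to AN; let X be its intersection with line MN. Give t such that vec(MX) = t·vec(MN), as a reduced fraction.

Assign K = (0, 0), G = (1, 0), H = (0, 1), A = (-1, -3) — the answer is frame-independent, so this choice is without loss of generality.
1. J is the centroid of triangle GKA ⇒ J = (0, -1)
2. M lies on line JG with JM:MG = 1:3 ⇒ M = (1/4, -3/4)
3. N lies on line AH with AN:NH = 5:1 ⇒ N = (-1/6, 1/3)
through G parallel to AN: direction (5/6, 10/3); meets MN at X = (13/22, -18/11)
X = M + t·(N−M) with t = -9/11

t = -9/11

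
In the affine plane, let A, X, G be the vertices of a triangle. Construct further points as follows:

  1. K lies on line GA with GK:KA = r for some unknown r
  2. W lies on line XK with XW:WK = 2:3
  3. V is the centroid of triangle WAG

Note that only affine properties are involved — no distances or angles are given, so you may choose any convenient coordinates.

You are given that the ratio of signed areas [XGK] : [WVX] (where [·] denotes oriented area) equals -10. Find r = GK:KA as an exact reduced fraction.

r = 4

Choose coordinates A = (0, 0), X = (1, 0), G = (0, 1).
1. With GK:KA = r, write λ = r/(r+1) so K = G + λ·(A−G); K is affine-linear in λ
2. W lies on line XK with XW:WK = 2:3 ⇒ W is an affine combination of earlier points and hence also affine-linear in λ
3. V is the centroid of triangle WAG ⇒ V is an affine combination of earlier points and hence also affine-linear in λ
Every point depending on K is an affine combination of K and λ-independent points, so each such coordinate is linear in λ; the λ² term in each signed area is a multiple of (A−G)×(A−G) = 0, so 2·[XGK] and 2·[WVX] are each linear in λ. Evaluating at λ=0 and λ=1:
  2·[XGK] = λ,   2·[WVX] = -4/15·λ + 2/15
So [XGK]:[WVX] = (λ) / (-4/15·λ + 2/15). Setting this equal to -10:
  λ = -10·(-4/15·λ + 2/15)  ⇒  λ = 4/5
Then r = λ/(1−λ) = (4/5)/(1/5) = 4. Check: with r = 4, K = (0, 1/5) and [XGK]:[WVX] = -10 as required.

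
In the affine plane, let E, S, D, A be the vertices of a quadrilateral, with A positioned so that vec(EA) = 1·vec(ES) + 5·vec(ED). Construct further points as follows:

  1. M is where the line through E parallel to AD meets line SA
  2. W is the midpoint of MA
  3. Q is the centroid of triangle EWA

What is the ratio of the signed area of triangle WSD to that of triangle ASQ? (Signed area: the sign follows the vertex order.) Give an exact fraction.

[WSD]:[ASQ] = 27/10

Work in coordinates with E = (0, 0), S = (1, 0), D = (0, 1), A = (1, 5).
1. M is where the line through E parallel to AD meets line SA ⇒ M = (1, 4)
2. W is the midpoint of MA ⇒ W = (1, 9/2)
3. Q is the centroid of triangle EWA ⇒ Q = (2/3, 19/6)
2·[WSD] = -9/2, 2·[ASQ] = -5/3
[WSD]:[ASQ] = -9/2:-5/3 = 27/10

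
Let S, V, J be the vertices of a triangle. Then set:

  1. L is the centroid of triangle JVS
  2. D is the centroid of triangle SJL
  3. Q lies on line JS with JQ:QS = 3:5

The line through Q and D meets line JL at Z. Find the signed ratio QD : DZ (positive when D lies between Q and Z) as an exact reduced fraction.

QD:DZ = 1/8

Assign S = (0, 0), V = (1, 0), J = (0, 1) — the answer is frame-independent, so this choice is without loss of generality.
1. L is the centroid of triangle JVS ⇒ L = (1/3, 1/3)
2. D is the centroid of triangle SJL ⇒ D = (1/9, 4/9)
3. Q lies on line JS with JQ:QS = 3:5 ⇒ Q = (0, 5/8)
line QD meets JL at Z = (1, -1)
D = Q + t·(Z−Q) with t = 1/9, so QD:DZ = 1/9:8/9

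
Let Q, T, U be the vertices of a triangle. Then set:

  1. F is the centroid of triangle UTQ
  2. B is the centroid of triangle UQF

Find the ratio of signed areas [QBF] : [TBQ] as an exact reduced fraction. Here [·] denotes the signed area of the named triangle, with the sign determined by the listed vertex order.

[QBF]:[TBQ] = -1/4

Set Q = (0, 0), T = (1, 0), U = (0, 1); any affine frame gives the same invariant.
1. F is the centroid of triangle UTQ ⇒ F = (1/3, 1/3)
2. B is the centroid of triangle UQF ⇒ B = (1/9, 4/9)
2·[QBF] = -1/9, 2·[TBQ] = 4/9
[QBF]:[TBQ] = -1/9:4/9 = -1/4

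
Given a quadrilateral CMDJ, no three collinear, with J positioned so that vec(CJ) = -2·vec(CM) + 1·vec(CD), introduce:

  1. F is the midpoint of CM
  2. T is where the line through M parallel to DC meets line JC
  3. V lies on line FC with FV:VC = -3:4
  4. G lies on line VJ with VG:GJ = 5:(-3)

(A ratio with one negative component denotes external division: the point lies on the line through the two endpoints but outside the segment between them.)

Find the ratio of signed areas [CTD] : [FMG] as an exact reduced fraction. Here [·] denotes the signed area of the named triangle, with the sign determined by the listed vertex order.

Work in coordinates with C = (0, 0), M = (1, 0), D = (0, 1), J = (-2, 1).
1. F is the midpoint of CM ⇒ F = (1/2, 0)
2. T is where the line through M parallel to DC meets line JC ⇒ T = (1, -1/2)
3. V lies on line FC with FV:VC = -3:4 ⇒ V = (2, 0)
4. G lies on line VJ with VG:GJ = 5:(-3) ⇒ G = (-8, 5/2)
2·[CTD] = 1, 2·[FMG] = 5/4
[CTD]:[FMG] = 1:5/4 = 4/5

[CTD]:[FMG] = 4/5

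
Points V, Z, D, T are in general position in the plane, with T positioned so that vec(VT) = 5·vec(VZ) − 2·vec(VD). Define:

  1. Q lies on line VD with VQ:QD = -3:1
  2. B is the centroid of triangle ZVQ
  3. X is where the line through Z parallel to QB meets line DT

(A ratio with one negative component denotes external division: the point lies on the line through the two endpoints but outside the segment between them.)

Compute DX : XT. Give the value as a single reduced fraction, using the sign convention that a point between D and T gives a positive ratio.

Work in coordinates with V = (0, 0), Z = (1, 0), D = (0, 1), T = (5, -2).
1. Q lies on line VD with VQ:QD = -3:1 ⇒ Q = (0, 3/2)
2. B is the centroid of triangle ZVQ ⇒ B = (1/3, 1/2)
3. X is where the line through Z parallel to QB meets line DT ⇒ X = (5/6, 1/2)
X = D + t·(T−D) with t = 1/6, so DX:XT = t:(1−t) = 1/6:5/6

DX:XT = 1/5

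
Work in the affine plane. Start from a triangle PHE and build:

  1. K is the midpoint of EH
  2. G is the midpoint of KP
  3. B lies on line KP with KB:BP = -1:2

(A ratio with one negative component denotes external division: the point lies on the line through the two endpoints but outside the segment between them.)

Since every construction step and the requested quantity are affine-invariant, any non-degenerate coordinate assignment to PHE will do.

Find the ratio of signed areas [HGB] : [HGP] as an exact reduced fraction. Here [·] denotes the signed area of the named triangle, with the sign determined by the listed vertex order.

Assign P = (0, 0), H = (1, 0), E = (0, 1) — the answer is frame-independent, so this choice is without loss of generality.
1. K is the midpoint of EH ⇒ K = (1/2, 1/2)
2. G is the midpoint of KP ⇒ G = (1/4, 1/4)
3. B lies on line KP with KB:BP = -1:2 ⇒ B = (1, 1)
2·[HGB] = -3/4, 2·[HGP] = 1/4
[HGB]:[HGP] = -3/4:1/4 = -3

[HGB]:[HGP] = -3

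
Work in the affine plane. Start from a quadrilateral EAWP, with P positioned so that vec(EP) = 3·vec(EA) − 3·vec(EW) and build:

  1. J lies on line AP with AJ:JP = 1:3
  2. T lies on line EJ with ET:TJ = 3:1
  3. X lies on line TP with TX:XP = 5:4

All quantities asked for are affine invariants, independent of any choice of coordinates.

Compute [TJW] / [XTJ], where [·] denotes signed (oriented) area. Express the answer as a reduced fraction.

[TJW]:[XTJ] = -6/5

Work in coordinates with E = (0, 0), A = (1, 0), W = (0, 1), P = (3, -3).
1. J lies on line AP with AJ:JP = 1:3 ⇒ J = (3/2, -3/4)
2. T lies on line EJ with ET:TJ = 3:1 ⇒ T = (9/8, -9/16)
3. X lies on line TP with TX:XP = 5:4 ⇒ X = (13/6, -23/12)
2·[TJW] = 3/8, 2·[XTJ] = -5/16
[TJW]:[XTJ] = 3/8:-5/16 = -6/5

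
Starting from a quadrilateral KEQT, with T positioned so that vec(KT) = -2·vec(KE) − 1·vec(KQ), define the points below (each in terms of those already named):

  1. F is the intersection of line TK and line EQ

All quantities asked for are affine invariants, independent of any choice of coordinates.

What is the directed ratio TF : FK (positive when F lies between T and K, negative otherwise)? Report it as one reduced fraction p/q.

Choose coordinates K = (0, 0), E = (1, 0), Q = (0, 1), T = (-2, -1).
1. F is the intersection of line TK and line EQ ⇒ F = (2/3, 1/3)
F = T + t·(K−T) with t = 4/3, so TF:FK = t:(1−t) = 4/3:-1/3

TF:FK = -4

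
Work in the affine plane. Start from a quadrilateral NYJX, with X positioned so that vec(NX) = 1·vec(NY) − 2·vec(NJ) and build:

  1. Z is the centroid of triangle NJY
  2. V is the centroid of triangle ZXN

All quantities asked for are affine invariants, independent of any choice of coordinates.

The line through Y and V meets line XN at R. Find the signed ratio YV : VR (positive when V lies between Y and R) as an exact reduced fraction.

Choose coordinates N = (0, 0), Y = (1, 0), J = (0, 1), X = (1, -2).
1. Z is the centroid of triangle NJY ⇒ Z = (1/3, 1/3)
2. V is the centroid of triangle ZXN ⇒ V = (4/9, -5/9)
line YV meets XN at R = (1/3, -2/3)
V = Y + t·(R−Y) with t = 5/6, so YV:VR = 5/6:1/6

YV:VR = 5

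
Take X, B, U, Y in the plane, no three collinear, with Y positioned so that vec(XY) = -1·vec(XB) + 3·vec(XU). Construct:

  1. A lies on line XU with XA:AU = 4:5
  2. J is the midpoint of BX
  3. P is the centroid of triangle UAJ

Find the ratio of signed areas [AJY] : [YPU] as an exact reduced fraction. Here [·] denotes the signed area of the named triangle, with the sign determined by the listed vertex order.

Set X = (0, 0), B = (1, 0), U = (0, 1), Y = (-1, 3); any affine frame gives the same invariant.
1. A lies on line XU with XA:AU = 4:5 ⇒ A = (0, 4/9)
2. J is the midpoint of BX ⇒ J = (1/2, 0)
3. P is the centroid of triangle UAJ ⇒ P = (1/6, 13/27)
2·[AJY] = 5/6, 2·[YPU] = 5/27
[AJY]:[YPU] = 5/6:5/27 = 9/2

[AJY]:[YPU] = 9/2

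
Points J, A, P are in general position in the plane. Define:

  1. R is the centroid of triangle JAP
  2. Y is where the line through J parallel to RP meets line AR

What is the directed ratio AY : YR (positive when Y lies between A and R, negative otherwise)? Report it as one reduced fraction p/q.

Assign J = (0, 0), A = (1, 0), P = (0, 1) — the answer is frame-independent, so this choice is without loss of generality.
1. R is the centroid of triangle JAP ⇒ R = (1/3, 1/3)
2. Y is where the line through J parallel to RP meets line AR ⇒ Y = (-1/3, 2/3)
Y = A + t·(R−A) with t = 2, so AY:YR = t:(1−t) = 2:-1

AY:YR = -2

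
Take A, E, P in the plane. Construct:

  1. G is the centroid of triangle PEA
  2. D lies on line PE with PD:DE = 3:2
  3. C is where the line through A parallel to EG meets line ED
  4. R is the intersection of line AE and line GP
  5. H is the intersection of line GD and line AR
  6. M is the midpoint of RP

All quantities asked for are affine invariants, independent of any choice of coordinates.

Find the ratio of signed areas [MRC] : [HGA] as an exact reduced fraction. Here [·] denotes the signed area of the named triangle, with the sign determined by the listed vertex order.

[MRC]:[HGA] = -3/2

Choose coordinates A = (0, 0), E = (1, 0), P = (0, 1).
1. G is the centroid of triangle PEA ⇒ G = (1/3, 1/3)
2. D lies on line PE with PD:DE = 3:2 ⇒ D = (3/5, 2/5)
3. C is where the line through A parallel to EG meets line ED ⇒ C = (2, -1)
4. R is the intersection of line AE and line GP ⇒ R = (1/2, 0)
5. H is the intersection of line GD and line AR ⇒ H = (-1, 0)
6. M is the midpoint of RP ⇒ M = (1/4, 1/2)
2·[MRC] = 1/2, 2·[HGA] = -1/3
[MRC]:[HGA] = 1/2:-1/3 = -3/2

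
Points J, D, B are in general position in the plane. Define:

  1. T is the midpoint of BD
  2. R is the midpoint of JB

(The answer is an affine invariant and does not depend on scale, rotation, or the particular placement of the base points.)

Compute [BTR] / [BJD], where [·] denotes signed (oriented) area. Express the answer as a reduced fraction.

Work in coordinates with J = (0, 0), D = (1, 0), B = (0, 1).
1. T is the midpoint of BD ⇒ T = (1/2, 1/2)
2. R is the midpoint of JB ⇒ R = (0, 1/2)
2·[BTR] = -1/4, 2·[BJD] = 1
[BTR]:[BJD] = -1/4:1 = -1/4

[BTR]:[BJD] = -1/4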